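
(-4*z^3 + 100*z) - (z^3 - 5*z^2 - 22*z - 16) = -5*z^3 + 5*z^2 + 122*z + 16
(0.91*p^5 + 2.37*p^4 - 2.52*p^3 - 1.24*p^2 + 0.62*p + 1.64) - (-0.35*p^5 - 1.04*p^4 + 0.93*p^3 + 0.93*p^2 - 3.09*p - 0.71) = 1.26*p^5 + 3.41*p^4 - 3.45*p^3 - 2.17*p^2 + 3.71*p + 2.35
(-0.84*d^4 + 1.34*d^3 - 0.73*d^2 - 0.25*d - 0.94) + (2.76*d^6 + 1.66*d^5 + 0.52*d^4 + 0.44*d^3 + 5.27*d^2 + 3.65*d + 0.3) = 2.76*d^6 + 1.66*d^5 - 0.32*d^4 + 1.78*d^3 + 4.54*d^2 + 3.4*d - 0.64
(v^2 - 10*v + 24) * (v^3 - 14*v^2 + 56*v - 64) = v^5 - 24*v^4 + 220*v^3 - 960*v^2 + 1984*v - 1536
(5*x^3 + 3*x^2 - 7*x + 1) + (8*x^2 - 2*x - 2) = 5*x^3 + 11*x^2 - 9*x - 1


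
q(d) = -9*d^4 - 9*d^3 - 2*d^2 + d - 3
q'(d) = -36*d^3 - 27*d^2 - 4*d + 1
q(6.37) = -17222.42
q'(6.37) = -10425.15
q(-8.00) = -32395.00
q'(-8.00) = 16737.00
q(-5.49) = -6755.38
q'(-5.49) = 5166.07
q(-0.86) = -4.54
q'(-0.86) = 7.37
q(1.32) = -53.19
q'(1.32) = -134.12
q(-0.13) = -3.15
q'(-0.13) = 1.14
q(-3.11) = -596.68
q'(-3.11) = 835.18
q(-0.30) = -3.31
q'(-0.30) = 0.74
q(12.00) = -202455.00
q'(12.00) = -66143.00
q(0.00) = -3.00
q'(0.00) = 1.00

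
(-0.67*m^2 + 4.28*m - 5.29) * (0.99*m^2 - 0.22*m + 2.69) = -0.6633*m^4 + 4.3846*m^3 - 7.981*m^2 + 12.677*m - 14.2301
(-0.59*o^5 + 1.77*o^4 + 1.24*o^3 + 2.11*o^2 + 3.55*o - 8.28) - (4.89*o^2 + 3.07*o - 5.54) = -0.59*o^5 + 1.77*o^4 + 1.24*o^3 - 2.78*o^2 + 0.48*o - 2.74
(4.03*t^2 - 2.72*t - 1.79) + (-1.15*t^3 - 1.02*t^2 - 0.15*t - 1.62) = -1.15*t^3 + 3.01*t^2 - 2.87*t - 3.41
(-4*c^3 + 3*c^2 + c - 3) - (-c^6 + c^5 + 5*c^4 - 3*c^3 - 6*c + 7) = c^6 - c^5 - 5*c^4 - c^3 + 3*c^2 + 7*c - 10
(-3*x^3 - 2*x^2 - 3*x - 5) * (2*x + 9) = -6*x^4 - 31*x^3 - 24*x^2 - 37*x - 45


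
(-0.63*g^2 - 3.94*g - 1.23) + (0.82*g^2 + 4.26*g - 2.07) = 0.19*g^2 + 0.32*g - 3.3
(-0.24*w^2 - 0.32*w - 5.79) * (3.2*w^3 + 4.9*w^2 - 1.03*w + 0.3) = -0.768*w^5 - 2.2*w^4 - 19.8488*w^3 - 28.1134*w^2 + 5.8677*w - 1.737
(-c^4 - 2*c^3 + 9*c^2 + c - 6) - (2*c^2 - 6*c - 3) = -c^4 - 2*c^3 + 7*c^2 + 7*c - 3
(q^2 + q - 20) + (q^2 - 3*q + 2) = 2*q^2 - 2*q - 18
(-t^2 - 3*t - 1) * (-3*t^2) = 3*t^4 + 9*t^3 + 3*t^2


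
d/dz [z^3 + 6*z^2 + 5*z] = 3*z^2 + 12*z + 5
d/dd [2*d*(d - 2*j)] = 4*d - 4*j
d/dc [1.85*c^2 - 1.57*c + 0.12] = 3.7*c - 1.57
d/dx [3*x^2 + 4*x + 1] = 6*x + 4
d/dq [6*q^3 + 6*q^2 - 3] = 6*q*(3*q + 2)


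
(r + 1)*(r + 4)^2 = r^3 + 9*r^2 + 24*r + 16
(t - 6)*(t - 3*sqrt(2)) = t^2 - 6*t - 3*sqrt(2)*t + 18*sqrt(2)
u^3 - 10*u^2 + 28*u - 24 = (u - 6)*(u - 2)^2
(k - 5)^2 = k^2 - 10*k + 25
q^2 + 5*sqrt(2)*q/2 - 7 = (q - sqrt(2))*(q + 7*sqrt(2)/2)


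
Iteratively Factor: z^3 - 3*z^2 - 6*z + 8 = (z - 4)*(z^2 + z - 2) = (z - 4)*(z + 2)*(z - 1)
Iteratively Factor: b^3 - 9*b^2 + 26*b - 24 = (b - 3)*(b^2 - 6*b + 8) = (b - 3)*(b - 2)*(b - 4)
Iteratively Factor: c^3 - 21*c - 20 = (c + 1)*(c^2 - c - 20) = (c - 5)*(c + 1)*(c + 4)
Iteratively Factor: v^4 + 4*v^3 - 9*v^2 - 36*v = (v - 3)*(v^3 + 7*v^2 + 12*v) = (v - 3)*(v + 4)*(v^2 + 3*v) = v*(v - 3)*(v + 4)*(v + 3)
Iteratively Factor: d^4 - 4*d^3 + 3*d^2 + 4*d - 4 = (d - 2)*(d^3 - 2*d^2 - d + 2) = (d - 2)*(d + 1)*(d^2 - 3*d + 2) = (d - 2)^2*(d + 1)*(d - 1)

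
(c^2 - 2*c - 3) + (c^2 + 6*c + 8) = 2*c^2 + 4*c + 5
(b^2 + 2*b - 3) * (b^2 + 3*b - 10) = b^4 + 5*b^3 - 7*b^2 - 29*b + 30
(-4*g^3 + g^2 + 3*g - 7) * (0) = 0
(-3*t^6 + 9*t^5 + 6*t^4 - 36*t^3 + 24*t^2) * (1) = -3*t^6 + 9*t^5 + 6*t^4 - 36*t^3 + 24*t^2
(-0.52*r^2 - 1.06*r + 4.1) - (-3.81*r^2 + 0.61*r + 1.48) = 3.29*r^2 - 1.67*r + 2.62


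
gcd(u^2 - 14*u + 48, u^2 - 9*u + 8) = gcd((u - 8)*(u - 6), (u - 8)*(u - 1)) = u - 8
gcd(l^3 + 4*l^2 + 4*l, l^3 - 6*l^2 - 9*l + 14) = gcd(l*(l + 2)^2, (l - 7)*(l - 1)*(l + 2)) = l + 2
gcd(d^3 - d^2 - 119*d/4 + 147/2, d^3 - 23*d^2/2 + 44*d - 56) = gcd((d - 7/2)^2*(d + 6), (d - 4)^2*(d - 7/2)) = d - 7/2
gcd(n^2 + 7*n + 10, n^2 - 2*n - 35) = n + 5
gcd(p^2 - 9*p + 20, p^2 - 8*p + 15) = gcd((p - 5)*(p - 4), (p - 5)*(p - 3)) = p - 5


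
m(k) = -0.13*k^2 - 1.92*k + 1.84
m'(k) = -0.26*k - 1.92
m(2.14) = -2.86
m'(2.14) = -2.48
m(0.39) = 1.07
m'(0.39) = -2.02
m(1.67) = -1.73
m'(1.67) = -2.35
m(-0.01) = 1.86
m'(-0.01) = -1.92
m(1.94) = -2.37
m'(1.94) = -2.42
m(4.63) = -9.84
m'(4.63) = -3.12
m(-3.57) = 7.04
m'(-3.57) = -0.99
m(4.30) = -8.82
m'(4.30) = -3.04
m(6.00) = -14.36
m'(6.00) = -3.48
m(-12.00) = 6.16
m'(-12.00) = 1.20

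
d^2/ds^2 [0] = 0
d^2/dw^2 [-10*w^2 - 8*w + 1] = -20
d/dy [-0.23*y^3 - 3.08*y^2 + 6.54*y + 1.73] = -0.69*y^2 - 6.16*y + 6.54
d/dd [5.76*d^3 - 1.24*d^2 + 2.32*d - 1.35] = 17.28*d^2 - 2.48*d + 2.32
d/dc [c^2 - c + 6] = 2*c - 1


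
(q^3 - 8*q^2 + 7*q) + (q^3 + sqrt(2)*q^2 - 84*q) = 2*q^3 - 8*q^2 + sqrt(2)*q^2 - 77*q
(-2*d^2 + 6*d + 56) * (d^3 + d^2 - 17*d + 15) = -2*d^5 + 4*d^4 + 96*d^3 - 76*d^2 - 862*d + 840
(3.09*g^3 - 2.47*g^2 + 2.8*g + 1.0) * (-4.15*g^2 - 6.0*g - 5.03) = -12.8235*g^5 - 8.2895*g^4 - 12.3427*g^3 - 8.5259*g^2 - 20.084*g - 5.03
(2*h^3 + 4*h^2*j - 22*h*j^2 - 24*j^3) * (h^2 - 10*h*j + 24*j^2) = 2*h^5 - 16*h^4*j - 14*h^3*j^2 + 292*h^2*j^3 - 288*h*j^4 - 576*j^5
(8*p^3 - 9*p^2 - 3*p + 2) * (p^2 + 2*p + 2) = 8*p^5 + 7*p^4 - 5*p^3 - 22*p^2 - 2*p + 4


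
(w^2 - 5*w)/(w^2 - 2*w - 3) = w*(5 - w)/(-w^2 + 2*w + 3)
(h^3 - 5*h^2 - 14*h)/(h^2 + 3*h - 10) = h*(h^2 - 5*h - 14)/(h^2 + 3*h - 10)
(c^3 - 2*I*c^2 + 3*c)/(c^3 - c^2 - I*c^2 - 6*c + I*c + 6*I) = c*(c^2 - 2*I*c + 3)/(c^3 - c^2*(1 + I) + c*(-6 + I) + 6*I)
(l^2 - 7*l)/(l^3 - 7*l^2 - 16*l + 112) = l/(l^2 - 16)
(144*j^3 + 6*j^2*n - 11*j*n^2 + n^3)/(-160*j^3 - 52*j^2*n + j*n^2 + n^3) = (-18*j^2 - 3*j*n + n^2)/(20*j^2 + 9*j*n + n^2)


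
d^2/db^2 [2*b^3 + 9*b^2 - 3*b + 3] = 12*b + 18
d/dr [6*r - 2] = 6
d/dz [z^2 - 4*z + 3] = 2*z - 4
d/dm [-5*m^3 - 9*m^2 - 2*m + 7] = -15*m^2 - 18*m - 2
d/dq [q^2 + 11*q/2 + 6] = 2*q + 11/2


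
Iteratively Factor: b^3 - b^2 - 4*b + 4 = (b - 1)*(b^2 - 4) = (b - 2)*(b - 1)*(b + 2)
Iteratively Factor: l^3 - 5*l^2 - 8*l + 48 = (l + 3)*(l^2 - 8*l + 16) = (l - 4)*(l + 3)*(l - 4)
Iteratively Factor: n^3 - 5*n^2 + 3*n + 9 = (n - 3)*(n^2 - 2*n - 3) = (n - 3)*(n + 1)*(n - 3)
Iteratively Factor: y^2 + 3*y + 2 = (y + 1)*(y + 2)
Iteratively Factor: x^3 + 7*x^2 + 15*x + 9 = (x + 1)*(x^2 + 6*x + 9) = (x + 1)*(x + 3)*(x + 3)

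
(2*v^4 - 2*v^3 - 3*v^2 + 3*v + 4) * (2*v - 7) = 4*v^5 - 18*v^4 + 8*v^3 + 27*v^2 - 13*v - 28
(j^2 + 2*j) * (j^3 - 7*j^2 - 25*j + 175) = j^5 - 5*j^4 - 39*j^3 + 125*j^2 + 350*j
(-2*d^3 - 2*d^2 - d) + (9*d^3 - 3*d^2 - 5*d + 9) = 7*d^3 - 5*d^2 - 6*d + 9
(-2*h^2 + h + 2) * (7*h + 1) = -14*h^3 + 5*h^2 + 15*h + 2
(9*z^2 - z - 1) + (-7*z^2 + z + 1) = 2*z^2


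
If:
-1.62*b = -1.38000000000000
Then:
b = 0.85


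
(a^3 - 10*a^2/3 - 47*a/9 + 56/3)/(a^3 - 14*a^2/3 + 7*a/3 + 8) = (a + 7/3)/(a + 1)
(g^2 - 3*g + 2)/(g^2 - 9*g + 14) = (g - 1)/(g - 7)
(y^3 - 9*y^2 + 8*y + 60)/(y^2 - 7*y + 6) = (y^2 - 3*y - 10)/(y - 1)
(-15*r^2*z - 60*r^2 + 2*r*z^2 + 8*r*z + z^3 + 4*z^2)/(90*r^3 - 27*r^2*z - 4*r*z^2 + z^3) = (z + 4)/(-6*r + z)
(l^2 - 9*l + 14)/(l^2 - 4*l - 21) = (l - 2)/(l + 3)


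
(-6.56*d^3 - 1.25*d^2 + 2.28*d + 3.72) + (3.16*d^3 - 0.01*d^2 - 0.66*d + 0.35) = -3.4*d^3 - 1.26*d^2 + 1.62*d + 4.07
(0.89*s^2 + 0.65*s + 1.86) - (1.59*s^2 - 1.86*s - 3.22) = -0.7*s^2 + 2.51*s + 5.08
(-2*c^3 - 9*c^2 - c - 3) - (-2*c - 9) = -2*c^3 - 9*c^2 + c + 6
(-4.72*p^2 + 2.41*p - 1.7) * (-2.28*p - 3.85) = 10.7616*p^3 + 12.6772*p^2 - 5.4025*p + 6.545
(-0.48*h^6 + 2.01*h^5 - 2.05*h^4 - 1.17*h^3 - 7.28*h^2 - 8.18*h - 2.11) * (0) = 0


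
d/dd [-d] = -1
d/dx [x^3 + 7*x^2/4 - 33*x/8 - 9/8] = 3*x^2 + 7*x/2 - 33/8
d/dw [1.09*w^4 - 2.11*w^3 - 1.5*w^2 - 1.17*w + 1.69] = 4.36*w^3 - 6.33*w^2 - 3.0*w - 1.17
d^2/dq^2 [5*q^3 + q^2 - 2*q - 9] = 30*q + 2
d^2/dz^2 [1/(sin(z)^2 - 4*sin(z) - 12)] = 2*(-2*sin(z)^4 + 6*sin(z)^3 - 29*sin(z)^2 + 12*sin(z) + 28)/((sin(z) - 6)^3*(sin(z) + 2)^3)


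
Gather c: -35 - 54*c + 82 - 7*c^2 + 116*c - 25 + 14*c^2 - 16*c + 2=7*c^2 + 46*c + 24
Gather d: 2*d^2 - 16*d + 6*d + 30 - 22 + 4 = 2*d^2 - 10*d + 12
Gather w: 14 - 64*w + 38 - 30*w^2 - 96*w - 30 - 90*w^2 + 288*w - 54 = -120*w^2 + 128*w - 32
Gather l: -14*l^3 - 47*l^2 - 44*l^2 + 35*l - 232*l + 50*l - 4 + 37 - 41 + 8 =-14*l^3 - 91*l^2 - 147*l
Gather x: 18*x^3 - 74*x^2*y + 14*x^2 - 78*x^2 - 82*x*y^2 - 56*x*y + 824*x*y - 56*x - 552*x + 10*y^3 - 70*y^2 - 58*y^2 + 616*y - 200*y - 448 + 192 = 18*x^3 + x^2*(-74*y - 64) + x*(-82*y^2 + 768*y - 608) + 10*y^3 - 128*y^2 + 416*y - 256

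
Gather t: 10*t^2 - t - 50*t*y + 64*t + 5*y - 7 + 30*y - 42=10*t^2 + t*(63 - 50*y) + 35*y - 49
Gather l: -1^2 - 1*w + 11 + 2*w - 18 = w - 8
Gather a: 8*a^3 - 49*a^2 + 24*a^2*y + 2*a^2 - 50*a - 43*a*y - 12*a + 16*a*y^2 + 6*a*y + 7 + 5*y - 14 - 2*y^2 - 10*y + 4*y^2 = 8*a^3 + a^2*(24*y - 47) + a*(16*y^2 - 37*y - 62) + 2*y^2 - 5*y - 7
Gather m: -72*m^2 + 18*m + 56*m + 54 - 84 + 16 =-72*m^2 + 74*m - 14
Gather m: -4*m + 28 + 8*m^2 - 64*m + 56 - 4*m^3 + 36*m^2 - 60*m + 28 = -4*m^3 + 44*m^2 - 128*m + 112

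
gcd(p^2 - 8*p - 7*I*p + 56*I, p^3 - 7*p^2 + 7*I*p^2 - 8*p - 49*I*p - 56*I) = p - 8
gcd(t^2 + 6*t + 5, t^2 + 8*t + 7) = t + 1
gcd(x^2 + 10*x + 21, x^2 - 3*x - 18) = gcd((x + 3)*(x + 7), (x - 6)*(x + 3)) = x + 3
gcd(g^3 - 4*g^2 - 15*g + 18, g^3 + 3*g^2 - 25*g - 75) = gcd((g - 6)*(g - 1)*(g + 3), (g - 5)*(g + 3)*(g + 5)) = g + 3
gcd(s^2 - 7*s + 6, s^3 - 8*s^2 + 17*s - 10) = s - 1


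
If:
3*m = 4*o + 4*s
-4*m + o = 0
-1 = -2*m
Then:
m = 1/2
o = 2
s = -13/8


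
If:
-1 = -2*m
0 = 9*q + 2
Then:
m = 1/2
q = -2/9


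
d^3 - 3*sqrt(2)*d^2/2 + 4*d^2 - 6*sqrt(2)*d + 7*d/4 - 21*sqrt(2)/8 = (d + 1/2)*(d + 7/2)*(d - 3*sqrt(2)/2)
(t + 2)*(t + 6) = t^2 + 8*t + 12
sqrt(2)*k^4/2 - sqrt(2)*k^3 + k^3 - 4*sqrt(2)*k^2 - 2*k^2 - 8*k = k*(k - 4)*(k + sqrt(2))*(sqrt(2)*k/2 + sqrt(2))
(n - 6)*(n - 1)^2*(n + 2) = n^4 - 6*n^3 - 3*n^2 + 20*n - 12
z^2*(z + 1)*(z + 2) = z^4 + 3*z^3 + 2*z^2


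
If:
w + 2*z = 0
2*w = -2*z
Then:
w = 0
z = 0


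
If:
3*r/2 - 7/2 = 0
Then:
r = 7/3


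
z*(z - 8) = z^2 - 8*z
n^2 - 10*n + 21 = (n - 7)*(n - 3)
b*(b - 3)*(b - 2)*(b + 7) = b^4 + 2*b^3 - 29*b^2 + 42*b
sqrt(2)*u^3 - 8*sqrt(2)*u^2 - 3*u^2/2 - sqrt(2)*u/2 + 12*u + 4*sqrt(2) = (u - 8)*(u - sqrt(2))*(sqrt(2)*u + 1/2)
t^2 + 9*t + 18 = (t + 3)*(t + 6)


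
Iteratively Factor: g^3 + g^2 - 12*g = (g - 3)*(g^2 + 4*g) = (g - 3)*(g + 4)*(g)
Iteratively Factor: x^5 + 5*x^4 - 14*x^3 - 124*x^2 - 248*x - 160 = (x + 2)*(x^4 + 3*x^3 - 20*x^2 - 84*x - 80) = (x + 2)^2*(x^3 + x^2 - 22*x - 40) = (x + 2)^3*(x^2 - x - 20) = (x + 2)^3*(x + 4)*(x - 5)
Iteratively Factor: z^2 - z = (z)*(z - 1)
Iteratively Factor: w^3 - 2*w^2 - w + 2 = (w - 2)*(w^2 - 1) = (w - 2)*(w - 1)*(w + 1)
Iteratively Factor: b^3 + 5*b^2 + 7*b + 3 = (b + 1)*(b^2 + 4*b + 3) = (b + 1)^2*(b + 3)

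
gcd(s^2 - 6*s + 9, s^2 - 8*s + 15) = s - 3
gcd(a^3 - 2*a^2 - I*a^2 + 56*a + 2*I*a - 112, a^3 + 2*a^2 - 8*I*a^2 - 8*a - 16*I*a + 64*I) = a^2 + a*(-2 - 8*I) + 16*I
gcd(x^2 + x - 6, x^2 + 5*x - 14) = x - 2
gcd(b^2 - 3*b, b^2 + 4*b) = b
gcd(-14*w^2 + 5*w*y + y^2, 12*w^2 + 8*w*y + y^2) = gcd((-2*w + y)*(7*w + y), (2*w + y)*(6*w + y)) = 1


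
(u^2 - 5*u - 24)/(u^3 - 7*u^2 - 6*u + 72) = (u - 8)/(u^2 - 10*u + 24)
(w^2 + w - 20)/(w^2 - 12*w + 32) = (w + 5)/(w - 8)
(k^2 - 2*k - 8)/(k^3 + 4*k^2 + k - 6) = (k - 4)/(k^2 + 2*k - 3)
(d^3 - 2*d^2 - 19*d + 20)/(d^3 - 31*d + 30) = (d + 4)/(d + 6)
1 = 1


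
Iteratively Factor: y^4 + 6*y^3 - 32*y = (y - 2)*(y^3 + 8*y^2 + 16*y) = y*(y - 2)*(y^2 + 8*y + 16) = y*(y - 2)*(y + 4)*(y + 4)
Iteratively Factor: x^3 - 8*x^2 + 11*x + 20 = (x - 4)*(x^2 - 4*x - 5) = (x - 4)*(x + 1)*(x - 5)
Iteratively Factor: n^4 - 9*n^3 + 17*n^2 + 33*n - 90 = (n - 5)*(n^3 - 4*n^2 - 3*n + 18) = (n - 5)*(n - 3)*(n^2 - n - 6) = (n - 5)*(n - 3)^2*(n + 2)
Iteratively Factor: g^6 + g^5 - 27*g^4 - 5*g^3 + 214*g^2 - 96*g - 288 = (g + 4)*(g^5 - 3*g^4 - 15*g^3 + 55*g^2 - 6*g - 72) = (g + 1)*(g + 4)*(g^4 - 4*g^3 - 11*g^2 + 66*g - 72) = (g - 3)*(g + 1)*(g + 4)*(g^3 - g^2 - 14*g + 24) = (g - 3)^2*(g + 1)*(g + 4)*(g^2 + 2*g - 8) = (g - 3)^2*(g + 1)*(g + 4)^2*(g - 2)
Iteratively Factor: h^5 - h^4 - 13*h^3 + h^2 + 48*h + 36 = (h - 3)*(h^4 + 2*h^3 - 7*h^2 - 20*h - 12) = (h - 3)*(h + 2)*(h^3 - 7*h - 6) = (h - 3)*(h + 1)*(h + 2)*(h^2 - h - 6) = (h - 3)*(h + 1)*(h + 2)^2*(h - 3)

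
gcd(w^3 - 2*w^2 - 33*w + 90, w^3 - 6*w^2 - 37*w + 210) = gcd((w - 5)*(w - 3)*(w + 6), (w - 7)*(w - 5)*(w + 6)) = w^2 + w - 30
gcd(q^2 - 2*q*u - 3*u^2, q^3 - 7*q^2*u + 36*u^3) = q - 3*u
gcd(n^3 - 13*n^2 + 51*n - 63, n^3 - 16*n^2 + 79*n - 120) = n - 3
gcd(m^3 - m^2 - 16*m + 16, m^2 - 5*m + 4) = m^2 - 5*m + 4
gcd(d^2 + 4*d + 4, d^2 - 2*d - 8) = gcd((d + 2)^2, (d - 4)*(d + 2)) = d + 2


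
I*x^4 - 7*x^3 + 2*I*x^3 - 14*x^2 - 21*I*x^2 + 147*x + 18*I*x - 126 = (x - 3)*(x + 6)*(x + 7*I)*(I*x - I)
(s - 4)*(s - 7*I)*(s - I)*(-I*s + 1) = -I*s^4 - 7*s^3 + 4*I*s^3 + 28*s^2 - I*s^2 - 7*s + 4*I*s + 28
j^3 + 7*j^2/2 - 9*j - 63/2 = (j - 3)*(j + 3)*(j + 7/2)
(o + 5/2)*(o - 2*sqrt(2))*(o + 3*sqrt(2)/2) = o^3 - sqrt(2)*o^2/2 + 5*o^2/2 - 6*o - 5*sqrt(2)*o/4 - 15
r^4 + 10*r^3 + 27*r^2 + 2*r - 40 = (r - 1)*(r + 2)*(r + 4)*(r + 5)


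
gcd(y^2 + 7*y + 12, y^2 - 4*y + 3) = 1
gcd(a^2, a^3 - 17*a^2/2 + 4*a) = a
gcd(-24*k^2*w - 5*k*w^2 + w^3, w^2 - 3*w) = w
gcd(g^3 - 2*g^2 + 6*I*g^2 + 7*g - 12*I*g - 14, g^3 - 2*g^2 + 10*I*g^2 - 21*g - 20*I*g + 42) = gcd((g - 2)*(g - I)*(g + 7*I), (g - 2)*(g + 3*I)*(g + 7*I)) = g^2 + g*(-2 + 7*I) - 14*I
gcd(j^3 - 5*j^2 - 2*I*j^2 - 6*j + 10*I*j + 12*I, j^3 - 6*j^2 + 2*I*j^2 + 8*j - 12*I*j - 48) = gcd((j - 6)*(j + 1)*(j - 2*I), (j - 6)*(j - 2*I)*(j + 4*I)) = j^2 + j*(-6 - 2*I) + 12*I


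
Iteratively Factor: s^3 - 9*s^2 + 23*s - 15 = (s - 5)*(s^2 - 4*s + 3) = (s - 5)*(s - 3)*(s - 1)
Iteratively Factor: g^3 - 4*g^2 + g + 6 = (g - 3)*(g^2 - g - 2) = (g - 3)*(g + 1)*(g - 2)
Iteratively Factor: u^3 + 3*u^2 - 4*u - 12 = (u + 3)*(u^2 - 4) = (u + 2)*(u + 3)*(u - 2)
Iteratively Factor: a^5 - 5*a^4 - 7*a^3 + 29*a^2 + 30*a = (a - 5)*(a^4 - 7*a^2 - 6*a) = (a - 5)*(a + 2)*(a^3 - 2*a^2 - 3*a) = (a - 5)*(a - 3)*(a + 2)*(a^2 + a) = (a - 5)*(a - 3)*(a + 1)*(a + 2)*(a)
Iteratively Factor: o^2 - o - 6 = (o + 2)*(o - 3)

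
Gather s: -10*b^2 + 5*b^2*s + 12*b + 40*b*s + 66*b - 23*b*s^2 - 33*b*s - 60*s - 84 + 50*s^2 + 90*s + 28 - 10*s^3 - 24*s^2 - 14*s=-10*b^2 + 78*b - 10*s^3 + s^2*(26 - 23*b) + s*(5*b^2 + 7*b + 16) - 56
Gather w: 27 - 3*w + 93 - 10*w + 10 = 130 - 13*w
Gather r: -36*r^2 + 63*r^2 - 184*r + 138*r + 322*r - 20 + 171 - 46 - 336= 27*r^2 + 276*r - 231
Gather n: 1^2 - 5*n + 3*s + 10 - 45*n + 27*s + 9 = -50*n + 30*s + 20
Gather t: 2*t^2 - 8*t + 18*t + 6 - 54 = 2*t^2 + 10*t - 48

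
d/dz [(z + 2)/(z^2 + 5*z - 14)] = (z^2 + 5*z - (z + 2)*(2*z + 5) - 14)/(z^2 + 5*z - 14)^2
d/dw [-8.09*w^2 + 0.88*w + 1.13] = 0.88 - 16.18*w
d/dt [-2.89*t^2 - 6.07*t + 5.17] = -5.78*t - 6.07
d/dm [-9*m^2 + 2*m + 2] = 2 - 18*m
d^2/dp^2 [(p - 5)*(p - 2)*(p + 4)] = 6*p - 6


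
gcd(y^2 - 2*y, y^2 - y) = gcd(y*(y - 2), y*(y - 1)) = y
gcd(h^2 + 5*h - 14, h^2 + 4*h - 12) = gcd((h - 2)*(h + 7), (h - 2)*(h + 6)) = h - 2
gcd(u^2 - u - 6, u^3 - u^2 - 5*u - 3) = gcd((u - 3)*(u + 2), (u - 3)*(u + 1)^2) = u - 3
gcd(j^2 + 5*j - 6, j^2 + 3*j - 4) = j - 1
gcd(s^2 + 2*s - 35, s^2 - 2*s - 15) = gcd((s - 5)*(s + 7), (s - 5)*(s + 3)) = s - 5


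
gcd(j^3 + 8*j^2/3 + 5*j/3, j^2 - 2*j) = j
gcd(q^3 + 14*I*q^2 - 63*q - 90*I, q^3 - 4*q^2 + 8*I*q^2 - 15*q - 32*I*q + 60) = q^2 + 8*I*q - 15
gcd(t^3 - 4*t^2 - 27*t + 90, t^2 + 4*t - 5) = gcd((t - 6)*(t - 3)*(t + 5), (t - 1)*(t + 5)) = t + 5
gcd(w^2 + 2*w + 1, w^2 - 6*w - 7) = w + 1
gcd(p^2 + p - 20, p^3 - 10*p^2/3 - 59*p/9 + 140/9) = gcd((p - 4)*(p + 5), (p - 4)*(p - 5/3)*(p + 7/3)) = p - 4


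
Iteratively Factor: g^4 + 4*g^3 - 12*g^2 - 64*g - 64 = (g + 2)*(g^3 + 2*g^2 - 16*g - 32) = (g - 4)*(g + 2)*(g^2 + 6*g + 8) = (g - 4)*(g + 2)^2*(g + 4)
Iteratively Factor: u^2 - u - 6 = (u + 2)*(u - 3)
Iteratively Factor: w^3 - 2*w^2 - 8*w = (w)*(w^2 - 2*w - 8) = w*(w + 2)*(w - 4)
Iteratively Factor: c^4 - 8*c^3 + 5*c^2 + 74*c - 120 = (c + 3)*(c^3 - 11*c^2 + 38*c - 40) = (c - 4)*(c + 3)*(c^2 - 7*c + 10) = (c - 5)*(c - 4)*(c + 3)*(c - 2)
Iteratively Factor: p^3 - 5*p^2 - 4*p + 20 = (p - 5)*(p^2 - 4) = (p - 5)*(p - 2)*(p + 2)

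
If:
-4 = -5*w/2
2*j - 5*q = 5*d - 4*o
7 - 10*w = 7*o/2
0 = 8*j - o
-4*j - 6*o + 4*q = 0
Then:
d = 279/140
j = -9/28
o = -18/7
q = -117/28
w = 8/5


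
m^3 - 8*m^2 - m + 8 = (m - 8)*(m - 1)*(m + 1)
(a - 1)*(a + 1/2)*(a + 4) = a^3 + 7*a^2/2 - 5*a/2 - 2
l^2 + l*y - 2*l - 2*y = (l - 2)*(l + y)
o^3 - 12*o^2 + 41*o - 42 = (o - 7)*(o - 3)*(o - 2)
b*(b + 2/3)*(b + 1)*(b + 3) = b^4 + 14*b^3/3 + 17*b^2/3 + 2*b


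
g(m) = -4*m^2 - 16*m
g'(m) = -8*m - 16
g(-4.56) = -10.21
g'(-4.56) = 20.48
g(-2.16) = 15.90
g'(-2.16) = 1.28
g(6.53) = -275.04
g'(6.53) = -68.24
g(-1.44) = 14.75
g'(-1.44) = -4.48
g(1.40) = -30.24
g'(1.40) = -27.20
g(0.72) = -13.59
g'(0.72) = -21.76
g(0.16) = -2.66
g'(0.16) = -17.28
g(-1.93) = 15.98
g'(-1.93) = -0.56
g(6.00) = -240.00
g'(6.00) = -64.00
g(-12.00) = -384.00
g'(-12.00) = 80.00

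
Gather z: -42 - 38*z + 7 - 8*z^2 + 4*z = -8*z^2 - 34*z - 35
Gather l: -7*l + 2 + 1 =3 - 7*l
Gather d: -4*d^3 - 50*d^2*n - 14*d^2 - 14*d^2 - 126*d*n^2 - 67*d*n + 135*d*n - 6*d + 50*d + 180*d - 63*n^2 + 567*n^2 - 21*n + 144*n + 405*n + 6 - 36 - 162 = -4*d^3 + d^2*(-50*n - 28) + d*(-126*n^2 + 68*n + 224) + 504*n^2 + 528*n - 192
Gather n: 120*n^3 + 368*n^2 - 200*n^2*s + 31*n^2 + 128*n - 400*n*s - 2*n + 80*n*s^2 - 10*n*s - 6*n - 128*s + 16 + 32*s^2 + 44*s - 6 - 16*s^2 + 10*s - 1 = 120*n^3 + n^2*(399 - 200*s) + n*(80*s^2 - 410*s + 120) + 16*s^2 - 74*s + 9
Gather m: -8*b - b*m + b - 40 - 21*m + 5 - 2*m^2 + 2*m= -7*b - 2*m^2 + m*(-b - 19) - 35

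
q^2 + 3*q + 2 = (q + 1)*(q + 2)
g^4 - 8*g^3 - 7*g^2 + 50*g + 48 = (g - 8)*(g - 3)*(g + 1)*(g + 2)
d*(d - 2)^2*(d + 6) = d^4 + 2*d^3 - 20*d^2 + 24*d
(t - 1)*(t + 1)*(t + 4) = t^3 + 4*t^2 - t - 4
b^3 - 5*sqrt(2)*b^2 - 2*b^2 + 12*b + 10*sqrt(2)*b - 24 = (b - 2)*(b - 3*sqrt(2))*(b - 2*sqrt(2))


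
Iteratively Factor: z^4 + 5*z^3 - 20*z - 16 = (z + 2)*(z^3 + 3*z^2 - 6*z - 8) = (z - 2)*(z + 2)*(z^2 + 5*z + 4) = (z - 2)*(z + 2)*(z + 4)*(z + 1)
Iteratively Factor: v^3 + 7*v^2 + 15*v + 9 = (v + 1)*(v^2 + 6*v + 9) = (v + 1)*(v + 3)*(v + 3)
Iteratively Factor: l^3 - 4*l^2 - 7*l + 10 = (l - 5)*(l^2 + l - 2) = (l - 5)*(l + 2)*(l - 1)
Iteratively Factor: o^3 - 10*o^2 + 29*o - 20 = (o - 1)*(o^2 - 9*o + 20) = (o - 5)*(o - 1)*(o - 4)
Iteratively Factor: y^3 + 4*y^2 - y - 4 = (y - 1)*(y^2 + 5*y + 4) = (y - 1)*(y + 4)*(y + 1)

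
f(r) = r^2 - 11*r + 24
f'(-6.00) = -23.00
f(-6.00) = 126.00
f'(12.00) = 13.00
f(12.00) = 36.00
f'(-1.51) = -14.02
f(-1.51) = 42.89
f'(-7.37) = -25.74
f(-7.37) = 159.39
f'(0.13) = -10.74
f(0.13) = 22.59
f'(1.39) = -8.22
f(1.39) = 10.64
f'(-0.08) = -11.16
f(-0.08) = 24.89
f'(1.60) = -7.80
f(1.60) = 8.96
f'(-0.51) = -12.02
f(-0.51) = 29.87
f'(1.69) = -7.62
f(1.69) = 8.27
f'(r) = 2*r - 11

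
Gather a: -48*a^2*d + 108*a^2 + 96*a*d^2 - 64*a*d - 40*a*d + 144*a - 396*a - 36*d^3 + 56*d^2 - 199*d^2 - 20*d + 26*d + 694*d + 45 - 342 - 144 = a^2*(108 - 48*d) + a*(96*d^2 - 104*d - 252) - 36*d^3 - 143*d^2 + 700*d - 441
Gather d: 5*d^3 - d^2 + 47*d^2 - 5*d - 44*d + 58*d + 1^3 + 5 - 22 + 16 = 5*d^3 + 46*d^2 + 9*d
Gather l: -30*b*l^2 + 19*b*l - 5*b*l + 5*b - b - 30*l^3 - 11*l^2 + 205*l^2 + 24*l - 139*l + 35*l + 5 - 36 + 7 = 4*b - 30*l^3 + l^2*(194 - 30*b) + l*(14*b - 80) - 24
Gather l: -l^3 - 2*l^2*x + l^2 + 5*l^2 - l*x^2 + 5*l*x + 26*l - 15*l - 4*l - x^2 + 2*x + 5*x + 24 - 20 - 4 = -l^3 + l^2*(6 - 2*x) + l*(-x^2 + 5*x + 7) - x^2 + 7*x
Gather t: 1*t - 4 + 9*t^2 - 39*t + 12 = 9*t^2 - 38*t + 8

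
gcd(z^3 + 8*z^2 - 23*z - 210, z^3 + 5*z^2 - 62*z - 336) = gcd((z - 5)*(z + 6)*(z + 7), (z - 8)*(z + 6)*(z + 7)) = z^2 + 13*z + 42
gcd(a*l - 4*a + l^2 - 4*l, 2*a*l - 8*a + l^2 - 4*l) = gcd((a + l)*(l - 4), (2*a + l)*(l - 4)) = l - 4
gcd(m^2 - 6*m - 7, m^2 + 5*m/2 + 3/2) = m + 1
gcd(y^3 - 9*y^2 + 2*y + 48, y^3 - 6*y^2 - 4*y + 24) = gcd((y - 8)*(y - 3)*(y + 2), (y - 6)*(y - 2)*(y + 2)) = y + 2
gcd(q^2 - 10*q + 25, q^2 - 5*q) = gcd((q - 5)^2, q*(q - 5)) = q - 5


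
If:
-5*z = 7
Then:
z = -7/5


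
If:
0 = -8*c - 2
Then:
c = -1/4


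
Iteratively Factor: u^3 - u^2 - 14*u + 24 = (u - 3)*(u^2 + 2*u - 8) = (u - 3)*(u + 4)*(u - 2)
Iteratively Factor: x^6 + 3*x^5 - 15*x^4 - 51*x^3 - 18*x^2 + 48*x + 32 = (x + 2)*(x^5 + x^4 - 17*x^3 - 17*x^2 + 16*x + 16) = (x - 1)*(x + 2)*(x^4 + 2*x^3 - 15*x^2 - 32*x - 16) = (x - 4)*(x - 1)*(x + 2)*(x^3 + 6*x^2 + 9*x + 4) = (x - 4)*(x - 1)*(x + 1)*(x + 2)*(x^2 + 5*x + 4) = (x - 4)*(x - 1)*(x + 1)*(x + 2)*(x + 4)*(x + 1)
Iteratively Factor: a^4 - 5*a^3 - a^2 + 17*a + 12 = (a - 3)*(a^3 - 2*a^2 - 7*a - 4) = (a - 3)*(a + 1)*(a^2 - 3*a - 4) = (a - 3)*(a + 1)^2*(a - 4)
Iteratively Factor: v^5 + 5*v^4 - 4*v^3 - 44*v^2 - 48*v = (v + 2)*(v^4 + 3*v^3 - 10*v^2 - 24*v) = (v + 2)^2*(v^3 + v^2 - 12*v) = (v - 3)*(v + 2)^2*(v^2 + 4*v) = (v - 3)*(v + 2)^2*(v + 4)*(v)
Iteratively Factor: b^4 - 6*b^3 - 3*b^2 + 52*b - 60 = (b - 2)*(b^3 - 4*b^2 - 11*b + 30) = (b - 2)^2*(b^2 - 2*b - 15) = (b - 5)*(b - 2)^2*(b + 3)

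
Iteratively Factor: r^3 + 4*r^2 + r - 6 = (r + 2)*(r^2 + 2*r - 3) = (r + 2)*(r + 3)*(r - 1)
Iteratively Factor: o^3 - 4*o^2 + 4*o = (o)*(o^2 - 4*o + 4) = o*(o - 2)*(o - 2)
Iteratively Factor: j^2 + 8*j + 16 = (j + 4)*(j + 4)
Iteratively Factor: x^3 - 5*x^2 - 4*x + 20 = (x - 5)*(x^2 - 4) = (x - 5)*(x + 2)*(x - 2)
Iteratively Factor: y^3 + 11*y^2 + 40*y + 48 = (y + 4)*(y^2 + 7*y + 12) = (y + 3)*(y + 4)*(y + 4)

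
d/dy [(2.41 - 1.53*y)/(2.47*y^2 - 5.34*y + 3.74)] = (3.7791*y^2 - 11.9054*y + 7.1472)/(6.1009*y^4 - 26.3796*y^3 + 46.9912*y^2 - 39.9432*y + 13.9876)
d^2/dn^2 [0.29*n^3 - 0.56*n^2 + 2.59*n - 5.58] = 1.74*n - 1.12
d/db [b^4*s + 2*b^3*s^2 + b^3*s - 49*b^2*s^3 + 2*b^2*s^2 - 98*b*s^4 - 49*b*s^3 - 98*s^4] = s*(4*b^3 + 6*b^2*s + 3*b^2 - 98*b*s^2 + 4*b*s - 98*s^3 - 49*s^2)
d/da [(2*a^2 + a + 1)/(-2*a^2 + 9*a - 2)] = (20*a^2 - 4*a - 11)/(4*a^4 - 36*a^3 + 89*a^2 - 36*a + 4)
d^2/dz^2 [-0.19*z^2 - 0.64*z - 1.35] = -0.380000000000000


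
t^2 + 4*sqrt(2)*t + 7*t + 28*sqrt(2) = (t + 7)*(t + 4*sqrt(2))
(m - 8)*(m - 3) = m^2 - 11*m + 24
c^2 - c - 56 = (c - 8)*(c + 7)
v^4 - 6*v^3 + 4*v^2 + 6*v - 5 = (v - 5)*(v - 1)^2*(v + 1)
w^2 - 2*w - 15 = (w - 5)*(w + 3)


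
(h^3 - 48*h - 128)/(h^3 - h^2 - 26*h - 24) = (h^2 - 4*h - 32)/(h^2 - 5*h - 6)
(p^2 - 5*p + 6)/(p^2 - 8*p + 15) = (p - 2)/(p - 5)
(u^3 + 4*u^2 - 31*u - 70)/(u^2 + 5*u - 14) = (u^2 - 3*u - 10)/(u - 2)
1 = 1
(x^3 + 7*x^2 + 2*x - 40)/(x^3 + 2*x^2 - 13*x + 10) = (x + 4)/(x - 1)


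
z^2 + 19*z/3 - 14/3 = (z - 2/3)*(z + 7)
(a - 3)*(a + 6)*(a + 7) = a^3 + 10*a^2 + 3*a - 126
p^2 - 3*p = p*(p - 3)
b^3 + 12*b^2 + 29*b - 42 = (b - 1)*(b + 6)*(b + 7)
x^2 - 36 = (x - 6)*(x + 6)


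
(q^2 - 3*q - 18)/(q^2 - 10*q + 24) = (q + 3)/(q - 4)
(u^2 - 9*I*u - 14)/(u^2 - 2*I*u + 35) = (u - 2*I)/(u + 5*I)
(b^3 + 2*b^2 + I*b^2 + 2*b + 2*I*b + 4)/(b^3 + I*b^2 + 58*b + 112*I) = (b^2 + b*(2 - I) - 2*I)/(b^2 - I*b + 56)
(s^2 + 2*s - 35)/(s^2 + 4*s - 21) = (s - 5)/(s - 3)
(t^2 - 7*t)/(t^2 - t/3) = 3*(t - 7)/(3*t - 1)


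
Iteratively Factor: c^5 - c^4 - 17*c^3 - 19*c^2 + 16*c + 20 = (c - 5)*(c^4 + 4*c^3 + 3*c^2 - 4*c - 4) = (c - 5)*(c + 2)*(c^3 + 2*c^2 - c - 2) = (c - 5)*(c + 1)*(c + 2)*(c^2 + c - 2) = (c - 5)*(c + 1)*(c + 2)^2*(c - 1)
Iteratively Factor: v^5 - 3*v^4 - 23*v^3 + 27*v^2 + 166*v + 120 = (v - 5)*(v^4 + 2*v^3 - 13*v^2 - 38*v - 24) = (v - 5)*(v + 2)*(v^3 - 13*v - 12) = (v - 5)*(v - 4)*(v + 2)*(v^2 + 4*v + 3) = (v - 5)*(v - 4)*(v + 2)*(v + 3)*(v + 1)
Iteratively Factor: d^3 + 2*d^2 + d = (d + 1)*(d^2 + d) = d*(d + 1)*(d + 1)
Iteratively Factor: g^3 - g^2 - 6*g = (g + 2)*(g^2 - 3*g) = (g - 3)*(g + 2)*(g)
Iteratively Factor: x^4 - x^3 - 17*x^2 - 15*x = (x)*(x^3 - x^2 - 17*x - 15) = x*(x - 5)*(x^2 + 4*x + 3) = x*(x - 5)*(x + 3)*(x + 1)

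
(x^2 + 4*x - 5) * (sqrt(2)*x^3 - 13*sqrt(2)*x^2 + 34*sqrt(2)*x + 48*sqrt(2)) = sqrt(2)*x^5 - 9*sqrt(2)*x^4 - 23*sqrt(2)*x^3 + 249*sqrt(2)*x^2 + 22*sqrt(2)*x - 240*sqrt(2)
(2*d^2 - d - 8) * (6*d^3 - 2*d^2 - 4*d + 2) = 12*d^5 - 10*d^4 - 54*d^3 + 24*d^2 + 30*d - 16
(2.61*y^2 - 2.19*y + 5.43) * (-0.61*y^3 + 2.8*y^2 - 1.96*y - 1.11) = -1.5921*y^5 + 8.6439*y^4 - 14.5599*y^3 + 16.5993*y^2 - 8.2119*y - 6.0273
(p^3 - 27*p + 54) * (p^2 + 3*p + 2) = p^5 + 3*p^4 - 25*p^3 - 27*p^2 + 108*p + 108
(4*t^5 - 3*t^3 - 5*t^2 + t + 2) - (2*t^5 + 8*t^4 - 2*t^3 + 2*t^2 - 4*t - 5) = 2*t^5 - 8*t^4 - t^3 - 7*t^2 + 5*t + 7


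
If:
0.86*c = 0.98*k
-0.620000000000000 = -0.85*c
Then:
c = 0.73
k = 0.64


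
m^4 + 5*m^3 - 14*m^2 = m^2*(m - 2)*(m + 7)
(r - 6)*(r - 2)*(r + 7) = r^3 - r^2 - 44*r + 84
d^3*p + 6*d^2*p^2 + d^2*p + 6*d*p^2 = d*(d + 6*p)*(d*p + p)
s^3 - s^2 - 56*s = s*(s - 8)*(s + 7)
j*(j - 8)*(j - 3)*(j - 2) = j^4 - 13*j^3 + 46*j^2 - 48*j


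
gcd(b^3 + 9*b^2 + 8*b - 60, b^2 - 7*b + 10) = b - 2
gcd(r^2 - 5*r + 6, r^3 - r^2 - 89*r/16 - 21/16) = r - 3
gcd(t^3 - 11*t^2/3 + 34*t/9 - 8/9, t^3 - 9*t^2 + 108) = 1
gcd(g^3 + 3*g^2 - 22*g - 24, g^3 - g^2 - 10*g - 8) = g^2 - 3*g - 4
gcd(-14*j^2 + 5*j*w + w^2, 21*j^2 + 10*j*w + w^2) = 7*j + w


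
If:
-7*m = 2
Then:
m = -2/7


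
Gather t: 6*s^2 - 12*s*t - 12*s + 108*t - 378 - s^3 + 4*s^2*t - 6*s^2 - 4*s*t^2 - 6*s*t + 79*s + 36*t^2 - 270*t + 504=-s^3 + 67*s + t^2*(36 - 4*s) + t*(4*s^2 - 18*s - 162) + 126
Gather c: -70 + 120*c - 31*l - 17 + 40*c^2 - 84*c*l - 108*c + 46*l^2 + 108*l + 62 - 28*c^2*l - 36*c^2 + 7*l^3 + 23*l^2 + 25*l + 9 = c^2*(4 - 28*l) + c*(12 - 84*l) + 7*l^3 + 69*l^2 + 102*l - 16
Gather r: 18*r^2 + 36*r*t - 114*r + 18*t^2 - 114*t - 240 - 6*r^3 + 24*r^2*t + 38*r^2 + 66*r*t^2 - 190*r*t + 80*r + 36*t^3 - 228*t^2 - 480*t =-6*r^3 + r^2*(24*t + 56) + r*(66*t^2 - 154*t - 34) + 36*t^3 - 210*t^2 - 594*t - 240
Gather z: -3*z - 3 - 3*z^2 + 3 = -3*z^2 - 3*z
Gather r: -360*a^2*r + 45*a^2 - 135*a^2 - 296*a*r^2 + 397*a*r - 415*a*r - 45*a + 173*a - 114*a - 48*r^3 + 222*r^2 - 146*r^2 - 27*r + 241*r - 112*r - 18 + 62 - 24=-90*a^2 + 14*a - 48*r^3 + r^2*(76 - 296*a) + r*(-360*a^2 - 18*a + 102) + 20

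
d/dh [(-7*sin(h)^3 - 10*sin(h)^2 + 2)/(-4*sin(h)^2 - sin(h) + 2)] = 2*(14*sin(h)^4 + 7*sin(h)^3 - 16*sin(h)^2 - 12*sin(h) + 1)*cos(h)/(sin(h) - 2*cos(2*h))^2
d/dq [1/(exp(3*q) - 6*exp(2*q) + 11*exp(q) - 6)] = (-3*exp(2*q) + 12*exp(q) - 11)*exp(q)/(exp(3*q) - 6*exp(2*q) + 11*exp(q) - 6)^2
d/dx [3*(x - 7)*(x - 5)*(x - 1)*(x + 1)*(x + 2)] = 15*x^4 - 120*x^3 + 90*x^2 + 480*x - 33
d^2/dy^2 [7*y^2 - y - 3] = 14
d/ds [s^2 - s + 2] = 2*s - 1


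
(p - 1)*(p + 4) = p^2 + 3*p - 4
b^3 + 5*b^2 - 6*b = b*(b - 1)*(b + 6)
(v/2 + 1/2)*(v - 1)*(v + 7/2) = v^3/2 + 7*v^2/4 - v/2 - 7/4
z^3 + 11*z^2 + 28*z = z*(z + 4)*(z + 7)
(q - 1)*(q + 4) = q^2 + 3*q - 4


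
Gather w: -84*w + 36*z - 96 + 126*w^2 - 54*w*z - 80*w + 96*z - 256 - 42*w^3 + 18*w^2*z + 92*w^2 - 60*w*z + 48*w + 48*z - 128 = -42*w^3 + w^2*(18*z + 218) + w*(-114*z - 116) + 180*z - 480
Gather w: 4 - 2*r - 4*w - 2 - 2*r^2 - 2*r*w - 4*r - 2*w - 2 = -2*r^2 - 6*r + w*(-2*r - 6)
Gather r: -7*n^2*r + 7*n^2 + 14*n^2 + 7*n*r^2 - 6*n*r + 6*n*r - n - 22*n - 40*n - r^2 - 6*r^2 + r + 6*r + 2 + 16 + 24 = 21*n^2 - 63*n + r^2*(7*n - 7) + r*(7 - 7*n^2) + 42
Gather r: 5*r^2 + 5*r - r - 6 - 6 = 5*r^2 + 4*r - 12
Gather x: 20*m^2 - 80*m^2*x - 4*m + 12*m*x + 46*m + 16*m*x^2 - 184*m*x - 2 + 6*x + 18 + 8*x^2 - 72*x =20*m^2 + 42*m + x^2*(16*m + 8) + x*(-80*m^2 - 172*m - 66) + 16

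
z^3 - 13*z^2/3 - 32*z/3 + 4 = (z - 6)*(z - 1/3)*(z + 2)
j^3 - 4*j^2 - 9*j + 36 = (j - 4)*(j - 3)*(j + 3)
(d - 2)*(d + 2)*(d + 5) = d^3 + 5*d^2 - 4*d - 20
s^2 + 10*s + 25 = (s + 5)^2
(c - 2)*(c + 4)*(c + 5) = c^3 + 7*c^2 + 2*c - 40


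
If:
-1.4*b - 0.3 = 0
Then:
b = -0.21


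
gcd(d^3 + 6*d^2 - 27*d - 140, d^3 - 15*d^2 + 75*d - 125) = d - 5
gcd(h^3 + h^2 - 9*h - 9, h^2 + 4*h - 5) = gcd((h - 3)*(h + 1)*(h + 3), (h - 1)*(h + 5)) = 1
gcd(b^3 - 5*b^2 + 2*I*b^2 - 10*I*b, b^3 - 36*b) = b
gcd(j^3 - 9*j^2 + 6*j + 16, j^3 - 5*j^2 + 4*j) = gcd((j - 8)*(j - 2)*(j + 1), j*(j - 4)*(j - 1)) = 1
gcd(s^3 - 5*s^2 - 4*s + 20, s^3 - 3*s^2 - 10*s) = s^2 - 3*s - 10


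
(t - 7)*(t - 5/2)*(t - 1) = t^3 - 21*t^2/2 + 27*t - 35/2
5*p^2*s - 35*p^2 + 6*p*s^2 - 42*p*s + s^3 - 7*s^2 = (p + s)*(5*p + s)*(s - 7)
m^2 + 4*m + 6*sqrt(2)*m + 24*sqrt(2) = (m + 4)*(m + 6*sqrt(2))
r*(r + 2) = r^2 + 2*r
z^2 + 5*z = z*(z + 5)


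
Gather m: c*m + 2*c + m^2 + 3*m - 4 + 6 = 2*c + m^2 + m*(c + 3) + 2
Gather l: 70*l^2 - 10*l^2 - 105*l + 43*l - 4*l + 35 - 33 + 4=60*l^2 - 66*l + 6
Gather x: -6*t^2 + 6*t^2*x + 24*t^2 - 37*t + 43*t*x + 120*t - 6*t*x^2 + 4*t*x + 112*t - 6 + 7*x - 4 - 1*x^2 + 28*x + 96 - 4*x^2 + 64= 18*t^2 + 195*t + x^2*(-6*t - 5) + x*(6*t^2 + 47*t + 35) + 150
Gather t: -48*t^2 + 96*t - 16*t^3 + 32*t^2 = -16*t^3 - 16*t^2 + 96*t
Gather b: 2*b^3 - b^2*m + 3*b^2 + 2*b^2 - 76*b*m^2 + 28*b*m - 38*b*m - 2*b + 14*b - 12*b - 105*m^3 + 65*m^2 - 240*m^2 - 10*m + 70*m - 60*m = 2*b^3 + b^2*(5 - m) + b*(-76*m^2 - 10*m) - 105*m^3 - 175*m^2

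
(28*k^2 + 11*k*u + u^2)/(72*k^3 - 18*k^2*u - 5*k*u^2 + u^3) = (7*k + u)/(18*k^2 - 9*k*u + u^2)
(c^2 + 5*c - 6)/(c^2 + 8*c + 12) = (c - 1)/(c + 2)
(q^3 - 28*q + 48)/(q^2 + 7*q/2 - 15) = 2*(q^2 - 6*q + 8)/(2*q - 5)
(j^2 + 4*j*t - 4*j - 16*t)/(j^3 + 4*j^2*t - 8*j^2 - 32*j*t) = (j - 4)/(j*(j - 8))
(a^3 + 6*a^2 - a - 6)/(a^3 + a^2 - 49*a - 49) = (a^2 + 5*a - 6)/(a^2 - 49)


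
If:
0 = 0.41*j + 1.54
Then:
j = -3.76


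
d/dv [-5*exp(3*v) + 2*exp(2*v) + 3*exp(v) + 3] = (-15*exp(2*v) + 4*exp(v) + 3)*exp(v)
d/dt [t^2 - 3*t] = 2*t - 3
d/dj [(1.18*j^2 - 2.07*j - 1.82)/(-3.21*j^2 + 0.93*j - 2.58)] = (-5.5473*j^2 - 17.7732*j + 7.0332)/(10.3041*j^4 - 5.9706*j^3 + 17.4285*j^2 - 4.7988*j + 6.6564)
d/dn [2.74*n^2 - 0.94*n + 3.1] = 5.48*n - 0.94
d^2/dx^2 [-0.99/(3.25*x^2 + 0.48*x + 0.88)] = (20.91375*x^2 + 3.0888*x - 0.99*(6.5*x + 0.48)*(13.0*x + 0.96) + 5.6628)/(3.25*x^2 + 0.48*x + 0.88)^3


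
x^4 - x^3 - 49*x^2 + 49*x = x*(x - 7)*(x - 1)*(x + 7)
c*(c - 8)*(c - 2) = c^3 - 10*c^2 + 16*c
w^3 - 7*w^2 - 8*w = w*(w - 8)*(w + 1)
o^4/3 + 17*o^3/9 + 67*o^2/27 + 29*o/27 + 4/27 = (o/3 + 1/3)*(o + 1/3)^2*(o + 4)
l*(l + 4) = l^2 + 4*l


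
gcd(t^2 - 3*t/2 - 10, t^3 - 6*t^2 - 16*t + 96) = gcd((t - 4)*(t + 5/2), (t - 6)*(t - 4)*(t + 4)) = t - 4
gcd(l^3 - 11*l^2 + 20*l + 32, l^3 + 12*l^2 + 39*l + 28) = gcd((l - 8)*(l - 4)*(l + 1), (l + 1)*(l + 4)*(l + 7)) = l + 1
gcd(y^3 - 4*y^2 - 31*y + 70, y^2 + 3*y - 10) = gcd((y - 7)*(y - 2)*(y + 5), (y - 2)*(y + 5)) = y^2 + 3*y - 10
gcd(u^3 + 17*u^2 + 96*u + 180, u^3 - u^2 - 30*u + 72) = u + 6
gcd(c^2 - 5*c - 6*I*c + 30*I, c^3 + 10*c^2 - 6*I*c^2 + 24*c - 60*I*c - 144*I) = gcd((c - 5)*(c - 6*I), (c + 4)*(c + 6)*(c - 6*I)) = c - 6*I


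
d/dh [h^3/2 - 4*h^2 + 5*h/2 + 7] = 3*h^2/2 - 8*h + 5/2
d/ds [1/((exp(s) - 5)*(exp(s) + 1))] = 2*(2 - exp(s))*exp(s)/(exp(4*s) - 8*exp(3*s) + 6*exp(2*s) + 40*exp(s) + 25)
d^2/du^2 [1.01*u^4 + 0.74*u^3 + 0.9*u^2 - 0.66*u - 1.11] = 12.12*u^2 + 4.44*u + 1.8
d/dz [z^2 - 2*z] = 2*z - 2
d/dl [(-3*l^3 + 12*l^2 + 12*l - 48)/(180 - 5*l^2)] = 3*(l^4 - 104*l^2 + 256*l + 144)/(5*(l^4 - 72*l^2 + 1296))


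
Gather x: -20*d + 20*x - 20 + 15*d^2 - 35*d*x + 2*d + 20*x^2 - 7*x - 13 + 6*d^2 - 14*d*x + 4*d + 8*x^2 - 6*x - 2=21*d^2 - 14*d + 28*x^2 + x*(7 - 49*d) - 35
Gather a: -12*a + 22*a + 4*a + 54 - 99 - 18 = 14*a - 63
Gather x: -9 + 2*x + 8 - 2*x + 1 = 0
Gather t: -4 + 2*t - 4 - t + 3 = t - 5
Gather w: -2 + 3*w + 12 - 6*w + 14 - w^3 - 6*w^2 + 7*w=-w^3 - 6*w^2 + 4*w + 24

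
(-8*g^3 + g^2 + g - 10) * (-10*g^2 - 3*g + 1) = 80*g^5 + 14*g^4 - 21*g^3 + 98*g^2 + 31*g - 10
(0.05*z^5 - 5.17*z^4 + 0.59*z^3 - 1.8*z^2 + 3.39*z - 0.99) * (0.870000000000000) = 0.0435*z^5 - 4.4979*z^4 + 0.5133*z^3 - 1.566*z^2 + 2.9493*z - 0.8613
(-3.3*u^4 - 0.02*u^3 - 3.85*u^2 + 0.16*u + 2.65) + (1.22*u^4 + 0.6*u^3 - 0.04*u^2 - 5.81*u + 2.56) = -2.08*u^4 + 0.58*u^3 - 3.89*u^2 - 5.65*u + 5.21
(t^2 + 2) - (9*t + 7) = t^2 - 9*t - 5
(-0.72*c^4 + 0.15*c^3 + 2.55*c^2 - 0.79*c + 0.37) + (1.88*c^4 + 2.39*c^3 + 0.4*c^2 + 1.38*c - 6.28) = 1.16*c^4 + 2.54*c^3 + 2.95*c^2 + 0.59*c - 5.91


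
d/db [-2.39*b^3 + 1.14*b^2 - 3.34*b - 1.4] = -7.17*b^2 + 2.28*b - 3.34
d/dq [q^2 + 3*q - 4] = 2*q + 3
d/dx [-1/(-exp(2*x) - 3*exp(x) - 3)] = (-2*exp(x) - 3)*exp(x)/(exp(2*x) + 3*exp(x) + 3)^2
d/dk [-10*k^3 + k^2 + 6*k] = -30*k^2 + 2*k + 6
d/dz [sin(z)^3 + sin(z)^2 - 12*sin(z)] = (3*sin(z)^2 + 2*sin(z) - 12)*cos(z)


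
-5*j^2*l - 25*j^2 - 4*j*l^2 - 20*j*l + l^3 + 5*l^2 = (-5*j + l)*(j + l)*(l + 5)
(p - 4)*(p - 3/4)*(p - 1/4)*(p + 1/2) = p^4 - 9*p^3/2 + 27*p^2/16 + 43*p/32 - 3/8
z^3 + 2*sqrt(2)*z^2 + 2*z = z*(z + sqrt(2))^2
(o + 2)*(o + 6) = o^2 + 8*o + 12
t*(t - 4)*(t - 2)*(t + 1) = t^4 - 5*t^3 + 2*t^2 + 8*t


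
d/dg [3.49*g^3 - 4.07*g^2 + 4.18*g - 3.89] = 10.47*g^2 - 8.14*g + 4.18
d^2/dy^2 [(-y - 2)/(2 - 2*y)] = 3/(y - 1)^3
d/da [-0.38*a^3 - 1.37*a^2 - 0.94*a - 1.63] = -1.14*a^2 - 2.74*a - 0.94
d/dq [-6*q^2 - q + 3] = -12*q - 1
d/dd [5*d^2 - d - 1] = 10*d - 1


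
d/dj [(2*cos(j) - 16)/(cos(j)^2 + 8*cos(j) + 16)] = 2*(cos(j) - 20)*sin(j)/(cos(j) + 4)^3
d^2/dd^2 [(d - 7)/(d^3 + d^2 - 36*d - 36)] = 2*((d - 7)*(3*d^2 + 2*d - 36)^2 + (-3*d^2 - 2*d - (d - 7)*(3*d + 1) + 36)*(d^3 + d^2 - 36*d - 36))/(d^3 + d^2 - 36*d - 36)^3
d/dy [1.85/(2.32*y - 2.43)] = -4.292/(2.32*y - 2.43)^2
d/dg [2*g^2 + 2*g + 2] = 4*g + 2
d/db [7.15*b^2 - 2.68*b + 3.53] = 14.3*b - 2.68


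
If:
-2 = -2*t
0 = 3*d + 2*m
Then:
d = -2*m/3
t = 1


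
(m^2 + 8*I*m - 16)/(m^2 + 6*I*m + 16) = (m^2 + 8*I*m - 16)/(m^2 + 6*I*m + 16)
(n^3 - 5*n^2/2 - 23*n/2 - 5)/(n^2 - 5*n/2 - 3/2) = (n^2 - 3*n - 10)/(n - 3)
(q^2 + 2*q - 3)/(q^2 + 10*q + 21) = (q - 1)/(q + 7)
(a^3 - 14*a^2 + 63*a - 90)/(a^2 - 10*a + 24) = (a^2 - 8*a + 15)/(a - 4)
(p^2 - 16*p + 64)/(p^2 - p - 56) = (p - 8)/(p + 7)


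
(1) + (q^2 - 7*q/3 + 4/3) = q^2 - 7*q/3 + 7/3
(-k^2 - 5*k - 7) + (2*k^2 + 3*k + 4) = k^2 - 2*k - 3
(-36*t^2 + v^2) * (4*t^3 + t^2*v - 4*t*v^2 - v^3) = -144*t^5 - 36*t^4*v + 148*t^3*v^2 + 37*t^2*v^3 - 4*t*v^4 - v^5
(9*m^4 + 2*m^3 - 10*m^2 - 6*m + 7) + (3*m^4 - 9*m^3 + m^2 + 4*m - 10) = 12*m^4 - 7*m^3 - 9*m^2 - 2*m - 3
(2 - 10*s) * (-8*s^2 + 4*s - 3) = 80*s^3 - 56*s^2 + 38*s - 6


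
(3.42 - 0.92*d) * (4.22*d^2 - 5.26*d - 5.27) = -3.8824*d^3 + 19.2716*d^2 - 13.1408*d - 18.0234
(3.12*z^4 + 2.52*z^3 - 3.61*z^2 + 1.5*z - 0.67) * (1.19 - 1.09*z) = -3.4008*z^5 + 0.966*z^4 + 6.9337*z^3 - 5.9309*z^2 + 2.5153*z - 0.7973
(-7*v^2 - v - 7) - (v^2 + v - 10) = -8*v^2 - 2*v + 3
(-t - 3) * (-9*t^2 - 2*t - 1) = 9*t^3 + 29*t^2 + 7*t + 3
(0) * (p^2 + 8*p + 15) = 0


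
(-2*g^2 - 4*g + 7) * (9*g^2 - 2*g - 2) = -18*g^4 - 32*g^3 + 75*g^2 - 6*g - 14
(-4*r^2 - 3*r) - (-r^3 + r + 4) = r^3 - 4*r^2 - 4*r - 4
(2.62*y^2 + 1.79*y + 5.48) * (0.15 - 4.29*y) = -11.2398*y^3 - 7.2861*y^2 - 23.2407*y + 0.822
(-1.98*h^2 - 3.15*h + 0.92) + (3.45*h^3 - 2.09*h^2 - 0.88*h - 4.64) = 3.45*h^3 - 4.07*h^2 - 4.03*h - 3.72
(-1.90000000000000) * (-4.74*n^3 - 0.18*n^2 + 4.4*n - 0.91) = 9.006*n^3 + 0.342*n^2 - 8.36*n + 1.729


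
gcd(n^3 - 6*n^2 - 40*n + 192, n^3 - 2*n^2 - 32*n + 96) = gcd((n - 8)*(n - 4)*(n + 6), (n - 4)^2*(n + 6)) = n^2 + 2*n - 24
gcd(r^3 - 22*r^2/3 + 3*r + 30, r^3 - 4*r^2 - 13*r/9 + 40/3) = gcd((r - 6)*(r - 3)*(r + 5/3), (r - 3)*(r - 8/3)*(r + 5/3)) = r^2 - 4*r/3 - 5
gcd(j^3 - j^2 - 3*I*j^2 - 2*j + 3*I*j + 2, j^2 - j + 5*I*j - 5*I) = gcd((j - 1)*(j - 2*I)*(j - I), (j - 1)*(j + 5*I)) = j - 1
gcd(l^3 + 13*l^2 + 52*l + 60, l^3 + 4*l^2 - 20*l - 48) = l^2 + 8*l + 12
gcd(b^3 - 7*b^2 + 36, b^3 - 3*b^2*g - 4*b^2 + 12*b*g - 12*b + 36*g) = b^2 - 4*b - 12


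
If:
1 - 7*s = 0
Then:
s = 1/7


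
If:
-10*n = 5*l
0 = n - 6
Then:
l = -12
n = 6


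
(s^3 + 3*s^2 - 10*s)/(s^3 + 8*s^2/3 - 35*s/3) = 3*(s - 2)/(3*s - 7)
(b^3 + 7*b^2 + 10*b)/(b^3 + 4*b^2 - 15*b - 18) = b*(b^2 + 7*b + 10)/(b^3 + 4*b^2 - 15*b - 18)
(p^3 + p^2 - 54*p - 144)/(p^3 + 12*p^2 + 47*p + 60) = (p^2 - 2*p - 48)/(p^2 + 9*p + 20)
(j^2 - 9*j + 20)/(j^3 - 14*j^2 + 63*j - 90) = (j - 4)/(j^2 - 9*j + 18)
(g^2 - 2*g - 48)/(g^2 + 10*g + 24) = (g - 8)/(g + 4)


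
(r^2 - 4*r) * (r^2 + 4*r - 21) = r^4 - 37*r^2 + 84*r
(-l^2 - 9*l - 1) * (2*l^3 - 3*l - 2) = -2*l^5 - 18*l^4 + l^3 + 29*l^2 + 21*l + 2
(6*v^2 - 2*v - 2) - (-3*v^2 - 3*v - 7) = 9*v^2 + v + 5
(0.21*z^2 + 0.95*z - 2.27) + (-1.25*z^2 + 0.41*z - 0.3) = -1.04*z^2 + 1.36*z - 2.57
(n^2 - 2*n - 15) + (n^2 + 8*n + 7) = 2*n^2 + 6*n - 8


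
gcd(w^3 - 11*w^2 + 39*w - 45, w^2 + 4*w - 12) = 1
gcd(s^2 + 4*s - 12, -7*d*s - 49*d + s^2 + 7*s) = 1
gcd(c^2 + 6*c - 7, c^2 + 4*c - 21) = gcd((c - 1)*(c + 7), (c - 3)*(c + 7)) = c + 7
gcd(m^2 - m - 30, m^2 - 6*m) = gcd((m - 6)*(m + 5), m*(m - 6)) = m - 6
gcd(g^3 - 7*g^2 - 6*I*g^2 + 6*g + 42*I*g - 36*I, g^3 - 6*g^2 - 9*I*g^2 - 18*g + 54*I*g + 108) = g^2 + g*(-6 - 6*I) + 36*I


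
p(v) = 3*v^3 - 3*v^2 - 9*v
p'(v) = 9*v^2 - 6*v - 9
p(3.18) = 37.52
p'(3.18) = 62.93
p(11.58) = 4152.00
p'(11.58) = 1128.39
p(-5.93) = -677.71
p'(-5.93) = 343.06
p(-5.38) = -505.58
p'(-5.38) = 283.78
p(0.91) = -8.41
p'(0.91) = -7.01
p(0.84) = -7.90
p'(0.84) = -7.69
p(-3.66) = -154.33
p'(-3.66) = 133.52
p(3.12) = 33.83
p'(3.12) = 59.89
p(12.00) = 4644.00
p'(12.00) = 1215.00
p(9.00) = 1863.00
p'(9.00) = 666.00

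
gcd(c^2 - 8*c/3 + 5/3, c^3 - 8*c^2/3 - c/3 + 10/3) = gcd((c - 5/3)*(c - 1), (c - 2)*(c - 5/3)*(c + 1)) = c - 5/3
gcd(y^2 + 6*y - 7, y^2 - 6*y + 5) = y - 1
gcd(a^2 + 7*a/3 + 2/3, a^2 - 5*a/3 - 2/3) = a + 1/3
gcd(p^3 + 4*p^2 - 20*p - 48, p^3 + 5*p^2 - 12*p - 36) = p^2 + 8*p + 12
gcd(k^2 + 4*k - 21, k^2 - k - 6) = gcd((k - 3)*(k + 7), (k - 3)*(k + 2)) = k - 3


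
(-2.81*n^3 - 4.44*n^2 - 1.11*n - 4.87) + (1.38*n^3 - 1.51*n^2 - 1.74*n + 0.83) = -1.43*n^3 - 5.95*n^2 - 2.85*n - 4.04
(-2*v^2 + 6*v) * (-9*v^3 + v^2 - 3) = 18*v^5 - 56*v^4 + 6*v^3 + 6*v^2 - 18*v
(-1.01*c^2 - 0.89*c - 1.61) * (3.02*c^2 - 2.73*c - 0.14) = -3.0502*c^4 + 0.0694999999999997*c^3 - 2.2911*c^2 + 4.5199*c + 0.2254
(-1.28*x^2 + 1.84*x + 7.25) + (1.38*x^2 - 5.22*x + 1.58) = 0.0999999999999999*x^2 - 3.38*x + 8.83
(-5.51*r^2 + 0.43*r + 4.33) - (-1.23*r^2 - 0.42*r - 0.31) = -4.28*r^2 + 0.85*r + 4.64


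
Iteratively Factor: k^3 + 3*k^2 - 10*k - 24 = (k - 3)*(k^2 + 6*k + 8) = (k - 3)*(k + 2)*(k + 4)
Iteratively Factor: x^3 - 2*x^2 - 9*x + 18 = (x + 3)*(x^2 - 5*x + 6) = (x - 2)*(x + 3)*(x - 3)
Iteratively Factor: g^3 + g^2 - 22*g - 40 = (g + 2)*(g^2 - g - 20) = (g + 2)*(g + 4)*(g - 5)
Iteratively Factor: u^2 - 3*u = (u - 3)*(u)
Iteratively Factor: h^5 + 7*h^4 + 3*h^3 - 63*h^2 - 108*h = (h - 3)*(h^4 + 10*h^3 + 33*h^2 + 36*h) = (h - 3)*(h + 4)*(h^3 + 6*h^2 + 9*h) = (h - 3)*(h + 3)*(h + 4)*(h^2 + 3*h) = (h - 3)*(h + 3)^2*(h + 4)*(h)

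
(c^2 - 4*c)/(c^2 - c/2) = 2*(c - 4)/(2*c - 1)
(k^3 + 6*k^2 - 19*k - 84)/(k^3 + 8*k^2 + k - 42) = (k - 4)/(k - 2)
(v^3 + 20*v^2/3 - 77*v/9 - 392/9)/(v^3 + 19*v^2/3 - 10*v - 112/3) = (v + 7/3)/(v + 2)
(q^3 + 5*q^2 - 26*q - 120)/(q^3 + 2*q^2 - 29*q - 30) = (q + 4)/(q + 1)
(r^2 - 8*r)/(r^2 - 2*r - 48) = r/(r + 6)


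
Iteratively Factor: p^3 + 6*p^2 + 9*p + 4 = (p + 1)*(p^2 + 5*p + 4) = (p + 1)^2*(p + 4)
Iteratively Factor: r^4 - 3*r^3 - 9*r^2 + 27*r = (r + 3)*(r^3 - 6*r^2 + 9*r) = r*(r + 3)*(r^2 - 6*r + 9) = r*(r - 3)*(r + 3)*(r - 3)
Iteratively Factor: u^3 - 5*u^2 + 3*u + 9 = (u - 3)*(u^2 - 2*u - 3) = (u - 3)*(u + 1)*(u - 3)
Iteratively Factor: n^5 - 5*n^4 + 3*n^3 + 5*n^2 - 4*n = (n - 1)*(n^4 - 4*n^3 - n^2 + 4*n) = (n - 4)*(n - 1)*(n^3 - n) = (n - 4)*(n - 1)*(n + 1)*(n^2 - n) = n*(n - 4)*(n - 1)*(n + 1)*(n - 1)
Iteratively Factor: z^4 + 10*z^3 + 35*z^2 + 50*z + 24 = (z + 2)*(z^3 + 8*z^2 + 19*z + 12) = (z + 2)*(z + 4)*(z^2 + 4*z + 3) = (z + 2)*(z + 3)*(z + 4)*(z + 1)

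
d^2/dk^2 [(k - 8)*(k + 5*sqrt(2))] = 2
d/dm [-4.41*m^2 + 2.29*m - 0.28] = 2.29 - 8.82*m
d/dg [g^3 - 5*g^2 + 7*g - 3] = 3*g^2 - 10*g + 7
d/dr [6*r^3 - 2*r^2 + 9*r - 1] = 18*r^2 - 4*r + 9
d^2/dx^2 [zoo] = 0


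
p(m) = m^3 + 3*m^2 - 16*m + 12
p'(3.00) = 29.00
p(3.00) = 18.00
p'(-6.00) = 56.00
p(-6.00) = 0.00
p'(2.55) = 18.81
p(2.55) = 7.29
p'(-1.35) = -18.63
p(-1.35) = 36.61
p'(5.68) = 114.87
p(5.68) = 201.16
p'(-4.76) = 23.41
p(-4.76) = 48.28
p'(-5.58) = 43.93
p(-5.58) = 20.95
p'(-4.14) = 10.58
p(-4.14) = 58.70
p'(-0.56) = -18.42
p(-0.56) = 21.73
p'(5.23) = 97.44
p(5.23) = 153.43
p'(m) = 3*m^2 + 6*m - 16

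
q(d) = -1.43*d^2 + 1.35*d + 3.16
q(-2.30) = -7.51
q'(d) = 1.35 - 2.86*d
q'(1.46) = -2.83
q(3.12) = -6.55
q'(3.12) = -7.57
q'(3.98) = -10.03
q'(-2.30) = 7.93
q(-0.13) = 2.96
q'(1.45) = -2.80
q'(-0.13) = 1.72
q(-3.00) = -13.76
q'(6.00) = -15.81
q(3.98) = -14.12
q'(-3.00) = 9.93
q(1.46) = 2.08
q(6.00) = -40.22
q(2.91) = -5.02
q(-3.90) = -23.86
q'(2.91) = -6.97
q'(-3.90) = 12.50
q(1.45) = 2.11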